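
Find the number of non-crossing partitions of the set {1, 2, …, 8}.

1430

The non-crossing partitions of [8] form a lattice of size C_8.
C_8 = C_7 · 2(2·7+1)/(7+2) = 429 · 30/9 = 1430.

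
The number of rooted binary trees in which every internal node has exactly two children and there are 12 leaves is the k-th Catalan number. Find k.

11

A full binary tree with L leaves has L−1 internal nodes and is counted by C_{L−1}; L = 12 gives C_11.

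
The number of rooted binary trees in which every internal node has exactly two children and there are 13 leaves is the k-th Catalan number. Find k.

12

Full binary trees with 13 leaves have 13−1 = 12 internal nodes, so there are C_12 of them.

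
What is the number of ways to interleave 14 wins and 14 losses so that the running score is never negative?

2674440

Reading a vote for the leader as '(' and for the other as ')' turns such a sequence into a balanced string of 14 pairs, so the count is C_14.
C_14 = C(28,14)/15 = 40116600/15 = 2674440.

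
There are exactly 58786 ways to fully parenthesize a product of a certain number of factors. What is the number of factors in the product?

Parenthesizations of m factors are counted by C_{m−1}. Since C_11 = 58786, the index is 11.
So the index is 11, and the number of factors is 11 + 1 = 12.

12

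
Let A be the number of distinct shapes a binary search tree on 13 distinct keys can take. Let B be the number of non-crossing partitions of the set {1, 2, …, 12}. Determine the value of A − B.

534888

There are C_n binary search tree shapes on n keys; with n = 13 that is C_13. So A = C_13 = 742900.
The non-crossing partitions of [12] form a lattice of size C_12. So B = C_12 = 208012.
A − B = 742900 − 208012 = 534888.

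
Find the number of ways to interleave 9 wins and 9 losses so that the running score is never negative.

Ballot sequences with n votes each where one side never trails are Dyck words, counted by C_n; here n = 9.
C_9 = C_8 · 2(2·8+1)/(8+2) = 1430 · 34/10 = 4862.

4862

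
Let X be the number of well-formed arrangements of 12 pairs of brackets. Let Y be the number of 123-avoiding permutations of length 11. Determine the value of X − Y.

A balanced arrangement of 12 bracket pairs is a Dyck word of semilength 12, so the count is C_12. So X = C_12 = 208012.
Permutations of [n] avoiding any single length-3 pattern are counted by C_n; here n = 11. So Y = C_11 = 58786.
X − Y = 208012 − 58786 = 149226.

149226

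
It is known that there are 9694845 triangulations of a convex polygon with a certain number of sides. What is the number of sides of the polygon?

17

Triangulations of a convex m-gon are counted by C_{m−2}. The Catalan number equal to 9694845 is C_15.
So m − 2 = 15, giving m = 17 sides.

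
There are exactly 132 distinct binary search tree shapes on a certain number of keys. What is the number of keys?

Binary search tree shapes on n keys are counted by C_n. The Catalan number equal to 132 is C_6.

6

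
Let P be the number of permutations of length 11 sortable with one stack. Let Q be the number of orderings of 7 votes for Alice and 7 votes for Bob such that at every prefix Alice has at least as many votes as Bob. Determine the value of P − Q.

Stack-sortable permutations are exactly the 231-avoiding ones, counted by C_n; here n = 11. So P = C_11 = 58786.
Reading a vote for the leader as '(' and for the other as ')' turns such a sequence into a balanced string of 7 pairs, so the count is C_7. So Q = C_7 = 429.
P − Q = 58786 − 429 = 58357.

58357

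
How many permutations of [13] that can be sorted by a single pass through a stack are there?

742900

By Knuth's characterisation, the stack-sortable permutations of length 13 are the 231-avoiders, numbering C_13.
C_13 = C(26,13)/14 = 10400600/14 = 742900.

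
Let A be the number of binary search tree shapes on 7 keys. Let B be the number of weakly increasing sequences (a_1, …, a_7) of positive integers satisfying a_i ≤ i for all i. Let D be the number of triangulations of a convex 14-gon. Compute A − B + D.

Rooted binary trees with 7 nodes (each child slot possibly empty) number C_7. So A = C_7 = 429.
Weakly increasing sequences with a_i ≤ i biject with Dyck paths of semilength 7, so there are C_7. So B = C_7 = 429.
Triangulations of a convex m-gon are counted by C_{m−2}; with m = 14 this is C_12. So D = C_12 = 208012.
A − B + D = 429 − 429 + 208012 = 208012.

208012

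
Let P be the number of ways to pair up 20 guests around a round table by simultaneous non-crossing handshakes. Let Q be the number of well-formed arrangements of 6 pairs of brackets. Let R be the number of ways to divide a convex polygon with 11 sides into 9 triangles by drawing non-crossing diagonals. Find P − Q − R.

11802

Non-crossing handshake pairings of 2n people are counted by C_n; 20 people gives n = 10. So P = C_10 = 16796.
A balanced arrangement of 6 bracket pairs is a Dyck word of semilength 6, so the count is C_6. So Q = C_6 = 132.
Triangulations of a convex m-gon are counted by C_{m−2}; with m = 11 this is C_9. So R = C_9 = 4862.
P − Q − R = 16796 − 132 − 4862 = 11802.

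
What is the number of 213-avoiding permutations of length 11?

58786

For any fixed pattern of length 3, the pattern-avoiding permutations of [11] number C_11.
C_11 = 58786.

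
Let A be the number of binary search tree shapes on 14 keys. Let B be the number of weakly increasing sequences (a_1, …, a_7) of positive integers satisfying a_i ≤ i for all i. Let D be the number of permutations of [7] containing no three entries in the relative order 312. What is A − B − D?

2673582

Rooted binary trees with 14 nodes (each child slot possibly empty) number C_14. So A = C_14 = 2674440.
Weakly increasing sequences with a_i ≤ i biject with Dyck paths of semilength 7, so there are C_7. So B = C_7 = 429.
For any fixed pattern of length 3, the pattern-avoiding permutations of [7] number C_7. So D = C_7 = 429.
A − B − D = 2674440 − 429 − 429 = 2673582.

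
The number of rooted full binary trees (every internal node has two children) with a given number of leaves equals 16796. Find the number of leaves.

Full binary trees with L leaves are counted by C_{L−1}; 16796 = C_10.
So the index is 10, and the number of leaves is 10 + 1 = 11.

11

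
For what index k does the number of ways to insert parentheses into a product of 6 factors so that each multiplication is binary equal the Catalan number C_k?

Ways to associate a product of 6 factors correspond to binary trees on 6 leaves, so the count is C_5.

5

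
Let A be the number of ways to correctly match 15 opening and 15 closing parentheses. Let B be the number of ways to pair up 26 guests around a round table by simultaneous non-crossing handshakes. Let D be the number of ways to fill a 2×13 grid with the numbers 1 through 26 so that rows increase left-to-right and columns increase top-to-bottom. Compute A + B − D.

9694845

A balanced arrangement of 15 bracket pairs is a Dyck word of semilength 15, so the count is C_15. So A = C_15 = 9694845.
Non-crossing handshake pairings of 2n people are counted by C_n; 26 people gives n = 13. So B = C_13 = 742900.
Standard Young tableaux of shape 2×n are counted by C_n; here n = 13. So D = C_13 = 742900.
A + B − D = 9694845 + 742900 − 742900 = 9694845.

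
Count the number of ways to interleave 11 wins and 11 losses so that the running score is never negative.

58786

Ballot sequences with n votes each where one side never trails are Dyck words, counted by C_n; here n = 11.
C_11 = C(22,11)/12 = 705432/12 = 58786.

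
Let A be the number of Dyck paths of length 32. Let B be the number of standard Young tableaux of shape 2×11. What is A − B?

35298884

Dyck paths of semilength n (length 2n) are counted by C_n; here n = 16. So A = C_16 = 35357670.
Standard Young tableaux of shape 2×n are counted by C_n; here n = 11. So B = C_11 = 58786.
A − B = 35357670 − 58786 = 35298884.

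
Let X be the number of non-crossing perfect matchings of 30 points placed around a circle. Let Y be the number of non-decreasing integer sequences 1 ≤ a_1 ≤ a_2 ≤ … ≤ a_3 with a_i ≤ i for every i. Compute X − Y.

Pairing 30 circle points by 15 non-crossing chords gives C_15 matchings. So X = C_15 = 9694845.
Such sub-staircase sequences of length n are counted by C_n; here n = 3. So Y = C_3 = 5.
X − Y = 9694845 − 5 = 9694840.

9694840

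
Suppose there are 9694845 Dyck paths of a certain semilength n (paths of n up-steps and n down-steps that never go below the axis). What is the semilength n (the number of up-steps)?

Dyck paths of semilength n are counted by C_n, and C_15 = 9694845.

15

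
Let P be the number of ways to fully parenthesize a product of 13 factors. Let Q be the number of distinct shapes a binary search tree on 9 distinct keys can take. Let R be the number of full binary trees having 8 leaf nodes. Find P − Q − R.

202721

Bracketing 13 factors into binary products is counted by C_{13−1} = C_12. So P = C_12 = 208012.
Binary trees (left/right distinguished) on n nodes are counted by C_n; here n = 9. So Q = C_9 = 4862.
Full binary trees with 8 leaves have 8−1 = 7 internal nodes, so there are C_7 of them. So R = C_7 = 429.
P − Q − R = 208012 − 4862 − 429 = 202721.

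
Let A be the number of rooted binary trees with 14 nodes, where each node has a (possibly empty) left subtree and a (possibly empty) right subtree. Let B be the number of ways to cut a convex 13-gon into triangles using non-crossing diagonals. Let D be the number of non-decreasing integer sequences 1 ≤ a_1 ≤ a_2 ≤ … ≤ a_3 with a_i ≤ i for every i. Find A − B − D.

2615649

Rooted binary trees with 14 nodes (each child slot possibly empty) number C_14. So A = C_14 = 2674440.
The number of triangulations of a 13-gon is the Catalan number C_11 (index = sides − 2). So B = C_11 = 58786.
Weakly increasing sequences with a_i ≤ i biject with Dyck paths of semilength 3, so there are C_3. So D = C_3 = 5.
A − B − D = 2674440 − 58786 − 5 = 2615649.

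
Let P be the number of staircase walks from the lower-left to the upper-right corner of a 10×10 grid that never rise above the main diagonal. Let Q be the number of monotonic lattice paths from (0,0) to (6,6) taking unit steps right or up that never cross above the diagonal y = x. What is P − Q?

16664

Sub-diagonal monotone paths from (0,0) to (10,10) biject with Dyck paths of semilength 10, giving C_10. So P = C_10 = 16796.
Monotone paths in an n×n grid that stay weakly below the diagonal are counted by C_n; here n = 6. So Q = C_6 = 132.
P − Q = 16796 − 132 = 16664.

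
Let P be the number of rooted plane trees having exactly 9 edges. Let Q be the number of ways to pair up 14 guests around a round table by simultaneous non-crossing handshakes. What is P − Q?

Rooted ordered trees with n edges are counted by C_n; here n = 9. So P = C_9 = 4862.
Non-crossing handshake pairings of 2n people are counted by C_n; 14 people gives n = 7. So Q = C_7 = 429.
P − Q = 4862 − 429 = 4433.

4433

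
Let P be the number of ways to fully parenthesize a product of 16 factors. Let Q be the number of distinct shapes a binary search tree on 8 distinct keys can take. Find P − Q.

9693415

Bracketing 16 factors into binary products is counted by C_{16−1} = C_15. So P = C_15 = 9694845.
There are C_n binary search tree shapes on n keys; with n = 8 that is C_8. So Q = C_8 = 1430.
P − Q = 9694845 − 1430 = 9693415.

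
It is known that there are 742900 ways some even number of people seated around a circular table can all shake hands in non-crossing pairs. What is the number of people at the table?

Non-crossing handshake pairings of 2n people are counted by C_n. Since C_13 = 742900, the index is 13.
So n = 13, and there are 2n = 26 people.

26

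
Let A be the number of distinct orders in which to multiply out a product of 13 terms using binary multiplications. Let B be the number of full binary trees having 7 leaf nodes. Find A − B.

207880

Parenthesizations of m factors correspond to full binary trees with m leaves, counted by C_{m−1}; m = 13 gives C_12. So A = C_12 = 208012.
A full binary tree with L leaves has L−1 internal nodes and is counted by C_{L−1}; L = 7 gives C_6. So B = C_6 = 132.
A − B = 208012 − 132 = 207880.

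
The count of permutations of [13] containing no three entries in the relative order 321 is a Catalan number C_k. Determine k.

For any fixed pattern of length 3, the pattern-avoiding permutations of [13] number C_13.

13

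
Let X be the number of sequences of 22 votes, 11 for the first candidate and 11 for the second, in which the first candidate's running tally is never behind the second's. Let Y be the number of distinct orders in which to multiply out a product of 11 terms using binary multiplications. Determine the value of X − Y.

Reading a vote for the leader as '(' and for the other as ')' turns such a sequence into a balanced string of 11 pairs, so the count is C_11. So X = C_11 = 58786.
Ways to associate a product of 11 factors correspond to binary trees on 11 leaves, so the count is C_10. So Y = C_10 = 16796.
X − Y = 58786 − 16796 = 41990.

41990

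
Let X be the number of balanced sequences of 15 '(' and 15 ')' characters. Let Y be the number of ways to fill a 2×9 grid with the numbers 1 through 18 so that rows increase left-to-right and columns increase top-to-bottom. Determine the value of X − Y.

9689983

A balanced arrangement of 15 bracket pairs is a Dyck word of semilength 15, so the count is C_15. So X = C_15 = 9694845.
By the hook-length formula (or a Dyck-path bijection), SYT of shape 2×9 number C_9. So Y = C_9 = 4862.
X − Y = 9694845 − 4862 = 9689983.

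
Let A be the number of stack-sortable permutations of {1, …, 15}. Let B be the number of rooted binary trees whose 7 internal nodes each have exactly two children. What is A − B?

9694416

Stack-sortable permutations are exactly the 231-avoiding ones, counted by C_n; here n = 15. So A = C_15 = 9694845.
The number of full binary trees on 7 internal nodes is the Catalan number C_7. So B = C_7 = 429.
A − B = 9694845 − 429 = 9694416.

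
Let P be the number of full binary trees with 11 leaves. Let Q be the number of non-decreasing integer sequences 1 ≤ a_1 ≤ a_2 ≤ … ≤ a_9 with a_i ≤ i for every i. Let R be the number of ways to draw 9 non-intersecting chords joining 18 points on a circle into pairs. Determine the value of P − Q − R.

7072

Full binary trees with 11 leaves have 11−1 = 10 internal nodes, so there are C_10 of them. So P = C_10 = 16796.
Such sub-staircase sequences of length n are counted by C_n; here n = 9. So Q = C_9 = 4862.
Pairing 18 circle points by 9 non-crossing chords gives C_9 matchings. So R = C_9 = 4862.
P − Q − R = 16796 − 4862 − 4862 = 7072.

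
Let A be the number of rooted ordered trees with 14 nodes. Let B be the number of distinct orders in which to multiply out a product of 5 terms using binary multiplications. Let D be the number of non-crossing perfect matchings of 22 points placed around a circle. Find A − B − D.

Rooted ordered (plane) trees on m nodes have m−1 edges and are counted by C_{m−1}; m = 14 gives C_13. So A = C_13 = 742900.
Ways to associate a product of 5 factors correspond to binary trees on 5 leaves, so the count is C_4. So B = C_4 = 14.
Non-crossing perfect matchings of 2n points on a circle are counted by C_n; with 22 points, n = 11. So D = C_11 = 58786.
A − B − D = 742900 − 14 − 58786 = 684100.

684100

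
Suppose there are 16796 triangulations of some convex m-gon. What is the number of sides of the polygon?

Triangulations of a convex m-gon are counted by C_{m−2}; 16796 = C_10.
So m − 2 = 10, giving m = 12 sides.

12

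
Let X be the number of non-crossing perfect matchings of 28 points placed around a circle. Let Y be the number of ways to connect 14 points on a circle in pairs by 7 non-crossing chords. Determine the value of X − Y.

2674011

Non-crossing perfect matchings of 2n points on a circle are counted by C_n; with 28 points, n = 14. So X = C_14 = 2674440.
Pairing 14 circle points by 7 non-crossing chords gives C_7 matchings. So Y = C_7 = 429.
X − Y = 2674440 − 429 = 2674011.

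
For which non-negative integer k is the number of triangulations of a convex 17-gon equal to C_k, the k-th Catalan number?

Triangulations of a convex m-gon are counted by C_{m−2}; with m = 17 this is C_15.

15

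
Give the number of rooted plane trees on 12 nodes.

58786

Rooted ordered (plane) trees on m nodes have m−1 edges and are counted by C_{m−1}; m = 12 gives C_11.
C_11 = C_10 · 2(2·10+1)/(10+2) = 16796 · 42/12 = 58786.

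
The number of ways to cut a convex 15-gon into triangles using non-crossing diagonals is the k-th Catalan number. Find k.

13

Triangulations of a convex m-gon are counted by C_{m−2}; with m = 15 this is C_13.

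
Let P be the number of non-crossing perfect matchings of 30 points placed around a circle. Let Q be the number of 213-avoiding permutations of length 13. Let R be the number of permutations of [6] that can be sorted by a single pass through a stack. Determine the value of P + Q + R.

10437877

Non-crossing perfect matchings of 2n points on a circle are counted by C_n; with 30 points, n = 15. So P = C_15 = 9694845.
For any fixed pattern of length 3, the pattern-avoiding permutations of [13] number C_13. So Q = C_13 = 742900.
By Knuth's characterisation, the stack-sortable permutations of length 6 are the 231-avoiders, numbering C_6. So R = C_6 = 132.
P + Q + R = 9694845 + 742900 + 132 = 10437877.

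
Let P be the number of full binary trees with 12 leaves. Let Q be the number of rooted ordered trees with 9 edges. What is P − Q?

A full binary tree with L leaves has L−1 internal nodes and is counted by C_{L−1}; L = 12 gives C_11. So P = C_11 = 58786.
Rooted ordered trees with n edges are counted by C_n; here n = 9. So Q = C_9 = 4862.
P − Q = 58786 − 4862 = 53924.

53924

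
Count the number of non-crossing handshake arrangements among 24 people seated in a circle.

Non-crossing handshake pairings of 2n people are counted by C_n; 24 people gives n = 12.
C_12 = 208012.

208012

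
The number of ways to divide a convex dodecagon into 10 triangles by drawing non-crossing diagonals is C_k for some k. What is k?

The number of triangulations of a 12-gon is the Catalan number C_10 (index = sides − 2).

10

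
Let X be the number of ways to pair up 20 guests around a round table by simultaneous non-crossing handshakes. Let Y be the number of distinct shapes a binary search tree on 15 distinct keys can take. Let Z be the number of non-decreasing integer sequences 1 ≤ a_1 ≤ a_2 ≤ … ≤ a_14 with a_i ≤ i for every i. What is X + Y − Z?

With 20 = 2·10 people, non-crossing handshake pairings are non-crossing perfect matchings on a circle, counted by C_10. So X = C_10 = 16796.
Rooted binary trees with 15 nodes (each child slot possibly empty) number C_15. So Y = C_15 = 9694845.
Weakly increasing sequences with a_i ≤ i biject with Dyck paths of semilength 14, so there are C_14. So Z = C_14 = 2674440.
X + Y − Z = 16796 + 9694845 − 2674440 = 7037201.

7037201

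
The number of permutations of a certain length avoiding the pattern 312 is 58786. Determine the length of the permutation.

Permutations of [n] avoiding a fixed length-3 pattern are counted by C_n, and C_11 = 58786.

11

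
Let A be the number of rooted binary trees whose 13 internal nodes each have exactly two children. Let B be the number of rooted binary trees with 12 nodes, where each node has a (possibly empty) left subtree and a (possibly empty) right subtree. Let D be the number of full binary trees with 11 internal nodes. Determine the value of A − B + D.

Full binary trees with n internal nodes are counted by C_n; here n = 13. So A = C_13 = 742900.
Binary trees (left/right distinguished) on n nodes are counted by C_n; here n = 12. So B = C_12 = 208012.
The number of full binary trees on 11 internal nodes is the Catalan number C_11. So D = C_11 = 58786.
A − B + D = 742900 − 208012 + 58786 = 593674.

593674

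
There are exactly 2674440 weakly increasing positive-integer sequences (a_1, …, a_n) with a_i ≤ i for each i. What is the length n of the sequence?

Such sub-staircase sequences of length n are counted by C_n; 2674440 = C_14.

14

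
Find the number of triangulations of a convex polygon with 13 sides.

The number of triangulations of a 13-gon is the Catalan number C_11 (index = sides − 2).
C_11 = C(22,11)/12 = 705432/12 = 58786.

58786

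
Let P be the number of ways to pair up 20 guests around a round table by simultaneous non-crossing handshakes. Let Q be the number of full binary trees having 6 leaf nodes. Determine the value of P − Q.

16754

Non-crossing handshake pairings of 2n people are counted by C_n; 20 people gives n = 10. So P = C_10 = 16796.
A full binary tree with L leaves has L−1 internal nodes and is counted by C_{L−1}; L = 6 gives C_5. So Q = C_5 = 42.
P − Q = 16796 − 42 = 16754.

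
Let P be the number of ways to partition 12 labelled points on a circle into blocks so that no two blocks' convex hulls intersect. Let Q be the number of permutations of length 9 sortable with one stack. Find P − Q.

203150

Non-crossing partitions of an n-element set are counted by C_n; here n = 12. So P = C_12 = 208012.
Stack-sortable permutations are exactly the 231-avoiding ones, counted by C_n; here n = 9. So Q = C_9 = 4862.
P − Q = 208012 − 4862 = 203150.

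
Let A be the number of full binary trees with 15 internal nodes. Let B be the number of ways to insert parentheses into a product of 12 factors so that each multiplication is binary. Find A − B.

Full binary trees with n internal nodes are counted by C_n; here n = 15. So A = C_15 = 9694845.
Parenthesizations of m factors correspond to full binary trees with m leaves, counted by C_{m−1}; m = 12 gives C_11. So B = C_11 = 58786.
A − B = 9694845 − 58786 = 9636059.

9636059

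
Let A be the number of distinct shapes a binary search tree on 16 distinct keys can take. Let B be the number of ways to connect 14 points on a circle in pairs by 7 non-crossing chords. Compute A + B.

There are C_n binary search tree shapes on n keys; with n = 16 that is C_16. So A = C_16 = 35357670.
Non-crossing perfect matchings of 2n points on a circle are counted by C_n; with 14 points, n = 7. So B = C_7 = 429.
A + B = 35357670 + 429 = 35358099.

35358099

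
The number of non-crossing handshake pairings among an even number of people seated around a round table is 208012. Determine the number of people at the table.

24

Non-crossing handshake pairings of 2n people are counted by C_n. The Catalan number equal to 208012 is C_12.
So n = 12, and there are 2n = 24 people.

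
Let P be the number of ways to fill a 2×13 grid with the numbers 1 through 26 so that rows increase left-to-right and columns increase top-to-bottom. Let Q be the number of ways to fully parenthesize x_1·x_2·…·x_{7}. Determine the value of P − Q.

742768

By the hook-length formula (or a Dyck-path bijection), SYT of shape 2×13 number C_13. So P = C_13 = 742900.
Ways to associate a product of 7 factors correspond to binary trees on 7 leaves, so the count is C_6. So Q = C_6 = 132.
P − Q = 742900 − 132 = 742768.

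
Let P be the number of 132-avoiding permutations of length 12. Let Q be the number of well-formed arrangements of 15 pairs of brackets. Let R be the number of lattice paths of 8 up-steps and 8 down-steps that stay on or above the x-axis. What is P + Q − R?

For any fixed pattern of length 3, the pattern-avoiding permutations of [12] number C_12. So P = C_12 = 208012.
Balanced strings of n pairs of brackets are counted by C_n; here n = 15. So Q = C_15 = 9694845.
Paths of 8 up- and 8 down-steps that never dip below the axis are Dyck paths; their count is C_8. So R = C_8 = 1430.
P + Q − R = 208012 + 9694845 − 1430 = 9901427.

9901427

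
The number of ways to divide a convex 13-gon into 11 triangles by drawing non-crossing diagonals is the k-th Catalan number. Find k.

A convex 13-gon is triangulated into 11 triangles, and the number of such triangulations is the Catalan number C_{13−2} = C_11.

11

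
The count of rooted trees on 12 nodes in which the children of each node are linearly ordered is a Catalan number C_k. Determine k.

A rooted plane tree on 12 nodes has 11 edges, and such trees are counted by C_11.

11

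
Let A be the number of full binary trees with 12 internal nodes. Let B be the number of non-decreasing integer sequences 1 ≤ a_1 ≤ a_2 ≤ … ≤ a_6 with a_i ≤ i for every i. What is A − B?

207880

Full binary trees with n internal nodes are counted by C_n; here n = 12. So A = C_12 = 208012.
Such sub-staircase sequences of length n are counted by C_n; here n = 6. So B = C_6 = 132.
A − B = 208012 − 132 = 207880.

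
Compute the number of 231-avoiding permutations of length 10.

For any fixed pattern of length 3, the pattern-avoiding permutations of [10] number C_10.
C_10 = C_9 · 2(2·9+1)/(9+2) = 4862 · 38/11 = 16796.

16796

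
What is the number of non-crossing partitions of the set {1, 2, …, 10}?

Non-crossing partitions of an n-element set are counted by C_n; here n = 10.
C_10 = C_9 · 2(2·9+1)/(9+2) = 4862 · 38/11 = 16796.

16796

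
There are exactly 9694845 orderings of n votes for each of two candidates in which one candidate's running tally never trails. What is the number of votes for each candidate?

15

Such ballot sequences with n votes each are counted by C_n. The Catalan number equal to 9694845 is C_15.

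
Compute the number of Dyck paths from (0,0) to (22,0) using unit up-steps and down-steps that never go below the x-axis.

58786

A Dyck path with 11 up-steps and 11 down-steps has semilength 11, so there are C_11 of them.
C_11 = C_10 · 2(2·10+1)/(10+2) = 16796 · 42/12 = 58786.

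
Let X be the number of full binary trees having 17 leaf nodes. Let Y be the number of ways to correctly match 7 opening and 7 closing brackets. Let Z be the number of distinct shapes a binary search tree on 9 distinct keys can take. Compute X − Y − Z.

35352379

Full binary trees with 17 leaves have 17−1 = 16 internal nodes, so there are C_16 of them. So X = C_16 = 35357670.
With 7 pairs the number of balanced bracket strings is the Catalan number C_7. So Y = C_7 = 429.
Binary trees (left/right distinguished) on n nodes are counted by C_n; here n = 9. So Z = C_9 = 4862.
X − Y − Z = 35357670 − 429 − 4862 = 35352379.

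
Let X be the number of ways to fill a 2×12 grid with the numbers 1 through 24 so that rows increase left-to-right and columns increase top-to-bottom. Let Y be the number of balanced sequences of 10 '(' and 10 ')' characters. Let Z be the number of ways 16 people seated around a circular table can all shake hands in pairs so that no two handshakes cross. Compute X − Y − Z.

By the hook-length formula (or a Dyck-path bijection), SYT of shape 2×12 number C_12. So X = C_12 = 208012.
A balanced arrangement of 10 bracket pairs is a Dyck word of semilength 10, so the count is C_10. So Y = C_10 = 16796.
With 16 = 2·8 people, non-crossing handshake pairings are non-crossing perfect matchings on a circle, counted by C_8. So Z = C_8 = 1430.
X − Y − Z = 208012 − 16796 − 1430 = 189786.

189786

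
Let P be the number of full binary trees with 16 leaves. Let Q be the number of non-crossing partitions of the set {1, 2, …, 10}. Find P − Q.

9678049

Full binary trees with 16 leaves have 16−1 = 15 internal nodes, so there are C_15 of them. So P = C_15 = 9694845.
Non-crossing partitions of an n-element set are counted by C_n; here n = 10. So Q = C_10 = 16796.
P − Q = 9694845 − 16796 = 9678049.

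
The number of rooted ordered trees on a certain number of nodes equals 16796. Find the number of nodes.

11

Rooted ordered trees on m nodes are counted by C_{m−1}. Since C_10 = 16796, the index is 10.
So the index is 10, and the number of nodes is 10 + 1 = 11.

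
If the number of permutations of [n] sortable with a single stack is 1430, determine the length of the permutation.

Stack-sortable permutations of [n] are counted by C_n. Since C_8 = 1430, the index is 8.

8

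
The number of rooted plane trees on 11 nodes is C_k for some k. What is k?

A rooted plane tree on 11 nodes has 10 edges, and such trees are counted by C_10.

10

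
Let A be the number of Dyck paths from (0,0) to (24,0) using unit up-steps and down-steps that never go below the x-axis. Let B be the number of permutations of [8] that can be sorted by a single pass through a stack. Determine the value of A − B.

Paths of 12 up- and 12 down-steps that never dip below the axis are Dyck paths; their count is C_12. So A = C_12 = 208012.
By Knuth's characterisation, the stack-sortable permutations of length 8 are the 231-avoiders, numbering C_8. So B = C_8 = 1430.
A − B = 208012 − 1430 = 206582.

206582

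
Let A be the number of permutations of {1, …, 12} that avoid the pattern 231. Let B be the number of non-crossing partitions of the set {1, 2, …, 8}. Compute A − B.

Permutations of [n] avoiding any single length-3 pattern are counted by C_n; here n = 12. So A = C_12 = 208012.
The non-crossing partitions of [8] form a lattice of size C_8. So B = C_8 = 1430.
A − B = 208012 − 1430 = 206582.

206582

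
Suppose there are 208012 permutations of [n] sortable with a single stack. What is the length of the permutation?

12

Stack-sortable permutations of [n] are counted by C_n, and C_12 = 208012.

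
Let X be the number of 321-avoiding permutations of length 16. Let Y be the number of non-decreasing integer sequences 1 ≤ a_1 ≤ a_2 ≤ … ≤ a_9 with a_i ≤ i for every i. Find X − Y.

Permutations of [n] avoiding any single length-3 pattern are counted by C_n; here n = 16. So X = C_16 = 35357670.
Weakly increasing sequences with a_i ≤ i biject with Dyck paths of semilength 9, so there are C_9. So Y = C_9 = 4862.
X − Y = 35357670 − 4862 = 35352808.

35352808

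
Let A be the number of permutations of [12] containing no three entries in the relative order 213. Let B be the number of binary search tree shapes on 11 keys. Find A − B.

149226

For any fixed pattern of length 3, the pattern-avoiding permutations of [12] number C_12. So A = C_12 = 208012.
There are C_n binary search tree shapes on n keys; with n = 11 that is C_11. So B = C_11 = 58786.
A − B = 208012 − 58786 = 149226.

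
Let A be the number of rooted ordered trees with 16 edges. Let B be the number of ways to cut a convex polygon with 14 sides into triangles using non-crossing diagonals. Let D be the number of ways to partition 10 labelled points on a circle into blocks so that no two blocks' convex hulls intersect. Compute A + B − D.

35548886

A rooted plane tree with 16 edges has 17 nodes, and the count is C_16. So A = C_16 = 35357670.
A convex 14-gon is triangulated into 12 triangles, and the number of such triangulations is the Catalan number C_{14−2} = C_12. So B = C_12 = 208012.
Non-crossing partitions of an n-element set are counted by C_n; here n = 10. So D = C_10 = 16796.
A + B − D = 35357670 + 208012 − 16796 = 35548886.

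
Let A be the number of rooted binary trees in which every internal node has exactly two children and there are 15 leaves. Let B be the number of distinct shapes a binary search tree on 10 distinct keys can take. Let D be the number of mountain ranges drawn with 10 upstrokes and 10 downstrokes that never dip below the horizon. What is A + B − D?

A full binary tree with L leaves has L−1 internal nodes and is counted by C_{L−1}; L = 15 gives C_14. So A = C_14 = 2674440.
There are C_n binary search tree shapes on n keys; with n = 10 that is C_10. So B = C_10 = 16796.
Paths of 10 up- and 10 down-steps that never dip below the axis are Dyck paths; their count is C_10. So D = C_10 = 16796.
A + B − D = 2674440 + 16796 − 16796 = 2674440.

2674440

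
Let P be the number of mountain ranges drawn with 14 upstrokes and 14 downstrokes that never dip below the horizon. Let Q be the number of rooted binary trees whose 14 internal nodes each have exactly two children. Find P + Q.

Dyck paths of semilength n (length 2n) are counted by C_n; here n = 14. So P = C_14 = 2674440.
The number of full binary trees on 14 internal nodes is the Catalan number C_14. So Q = C_14 = 2674440.
P + Q = 2674440 + 2674440 = 5348880.

5348880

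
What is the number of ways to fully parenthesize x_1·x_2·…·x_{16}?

9694845

Bracketing 16 factors into binary products is counted by C_{16−1} = C_15.
C_15 = C_14 · 2(2·14+1)/(14+2) = 2674440 · 58/16 = 9694845.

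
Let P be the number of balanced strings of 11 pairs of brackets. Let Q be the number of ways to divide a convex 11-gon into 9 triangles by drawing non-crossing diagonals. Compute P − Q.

53924

Balanced strings of n pairs of brackets are counted by C_n; here n = 11. So P = C_11 = 58786.
A convex 11-gon is triangulated into 9 triangles, and the number of such triangulations is the Catalan number C_{11−2} = C_9. So Q = C_9 = 4862.
P − Q = 58786 − 4862 = 53924.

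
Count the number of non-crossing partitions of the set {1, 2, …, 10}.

The non-crossing partitions of [10] form a lattice of size C_10.
C_10 = C(20,10)/11 = 184756/11 = 16796.

16796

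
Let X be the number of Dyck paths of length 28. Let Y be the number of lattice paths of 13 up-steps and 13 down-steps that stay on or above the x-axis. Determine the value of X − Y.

Dyck paths of semilength n (length 2n) are counted by C_n; here n = 14. So X = C_14 = 2674440.
A Dyck path with 13 up-steps and 13 down-steps has semilength 13, so there are C_13 of them. So Y = C_13 = 742900.
X − Y = 2674440 − 742900 = 1931540.

1931540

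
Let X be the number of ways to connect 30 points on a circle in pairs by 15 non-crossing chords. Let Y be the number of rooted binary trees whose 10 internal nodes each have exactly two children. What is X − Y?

9678049

Pairing 30 circle points by 15 non-crossing chords gives C_15 matchings. So X = C_15 = 9694845.
Full binary trees with n internal nodes are counted by C_n; here n = 10. So Y = C_10 = 16796.
X − Y = 9694845 − 16796 = 9678049.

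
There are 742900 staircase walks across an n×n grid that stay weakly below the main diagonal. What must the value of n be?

13

Such diagonal-avoiding paths in an n×n grid are counted by C_n. Since C_13 = 742900, the index is 13.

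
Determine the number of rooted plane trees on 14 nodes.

742900

Rooted ordered (plane) trees on m nodes have m−1 edges and are counted by C_{m−1}; m = 14 gives C_13.
C_13 = C(26,13)/14 = 10400600/14 = 742900.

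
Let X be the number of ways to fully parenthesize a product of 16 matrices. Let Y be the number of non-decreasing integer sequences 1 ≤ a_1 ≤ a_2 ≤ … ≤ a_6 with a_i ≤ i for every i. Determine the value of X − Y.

Bracketing 16 factors into binary products is counted by C_{16−1} = C_15. So X = C_15 = 9694845.
Weakly increasing sequences with a_i ≤ i biject with Dyck paths of semilength 6, so there are C_6. So Y = C_6 = 132.
X − Y = 9694845 − 132 = 9694713.

9694713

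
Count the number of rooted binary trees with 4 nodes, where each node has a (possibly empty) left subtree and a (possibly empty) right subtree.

There are C_n binary search tree shapes on n keys; with n = 4 that is C_4.
C_4 = C(8,4)/5 = 70/5 = 14.

14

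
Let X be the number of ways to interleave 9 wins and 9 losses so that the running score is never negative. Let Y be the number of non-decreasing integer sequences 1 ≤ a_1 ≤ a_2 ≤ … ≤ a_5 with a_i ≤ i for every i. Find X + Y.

Ballot sequences with n votes each where one side never trails are Dyck words, counted by C_n; here n = 9. So X = C_9 = 4862.
Such sub-staircase sequences of length n are counted by C_n; here n = 5. So Y = C_5 = 42.
X + Y = 4862 + 42 = 4904.

4904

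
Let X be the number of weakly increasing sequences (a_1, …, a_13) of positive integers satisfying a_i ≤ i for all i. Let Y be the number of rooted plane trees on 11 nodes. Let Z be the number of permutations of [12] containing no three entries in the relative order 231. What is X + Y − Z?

551684

Weakly increasing sequences with a_i ≤ i biject with Dyck paths of semilength 13, so there are C_13. So X = C_13 = 742900.
A rooted plane tree on 11 nodes has 10 edges, and such trees are counted by C_10. So Y = C_10 = 16796.
Permutations of [n] avoiding any single length-3 pattern are counted by C_n; here n = 12. So Z = C_12 = 208012.
X + Y − Z = 742900 + 16796 − 208012 = 551684.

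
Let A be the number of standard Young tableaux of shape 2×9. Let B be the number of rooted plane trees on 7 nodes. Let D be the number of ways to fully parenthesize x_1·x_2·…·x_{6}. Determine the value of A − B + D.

4772

By the hook-length formula (or a Dyck-path bijection), SYT of shape 2×9 number C_9. So A = C_9 = 4862.
Rooted ordered (plane) trees on m nodes have m−1 edges and are counted by C_{m−1}; m = 7 gives C_6. So B = C_6 = 132.
Bracketing 6 factors into binary products is counted by C_{6−1} = C_5. So D = C_5 = 42.
A − B + D = 4862 − 132 + 42 = 4772.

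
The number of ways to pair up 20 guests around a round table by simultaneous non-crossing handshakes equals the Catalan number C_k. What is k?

With 20 = 2·10 people, non-crossing handshake pairings are non-crossing perfect matchings on a circle, counted by C_10.

10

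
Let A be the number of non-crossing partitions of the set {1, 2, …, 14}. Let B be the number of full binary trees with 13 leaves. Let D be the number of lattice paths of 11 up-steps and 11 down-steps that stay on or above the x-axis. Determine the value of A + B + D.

The non-crossing partitions of [14] form a lattice of size C_14. So A = C_14 = 2674440.
A full binary tree with L leaves has L−1 internal nodes and is counted by C_{L−1}; L = 13 gives C_12. So B = C_12 = 208012.
Dyck paths of semilength n (length 2n) are counted by C_n; here n = 11. So D = C_11 = 58786.
A + B + D = 2674440 + 208012 + 58786 = 2941238.

2941238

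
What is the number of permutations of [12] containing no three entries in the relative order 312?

Permutations of [n] avoiding any single length-3 pattern are counted by C_n; here n = 12.
C_12 = C(24,12)/13 = 2704156/13 = 208012.

208012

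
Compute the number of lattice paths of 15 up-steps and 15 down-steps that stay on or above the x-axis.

9694845

Paths of 15 up- and 15 down-steps that never dip below the axis are Dyck paths; their count is C_15.
C_15 = C_14 · 2(2·14+1)/(14+2) = 2674440 · 58/16 = 9694845.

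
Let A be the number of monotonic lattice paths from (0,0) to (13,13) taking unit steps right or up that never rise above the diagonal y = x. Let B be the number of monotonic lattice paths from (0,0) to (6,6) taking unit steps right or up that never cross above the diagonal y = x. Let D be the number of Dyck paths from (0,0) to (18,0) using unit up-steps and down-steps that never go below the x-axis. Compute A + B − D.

738170

Monotone paths in an n×n grid that stay weakly below the diagonal are counted by C_n; here n = 13. So A = C_13 = 742900.
Sub-diagonal monotone paths from (0,0) to (6,6) biject with Dyck paths of semilength 6, giving C_6. So B = C_6 = 132.
Dyck paths of semilength n (length 2n) are counted by C_n; here n = 9. So D = C_9 = 4862.
A + B − D = 742900 + 132 − 4862 = 738170.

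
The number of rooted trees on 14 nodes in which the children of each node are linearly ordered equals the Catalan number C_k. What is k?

13

Rooted ordered (plane) trees on m nodes have m−1 edges and are counted by C_{m−1}; m = 14 gives C_13.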